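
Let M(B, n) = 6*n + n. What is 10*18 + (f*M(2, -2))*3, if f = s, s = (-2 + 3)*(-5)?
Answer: 390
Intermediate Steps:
M(B, n) = 7*n
s = -5 (s = 1*(-5) = -5)
f = -5
10*18 + (f*M(2, -2))*3 = 10*18 - 35*(-2)*3 = 180 - 5*(-14)*3 = 180 + 70*3 = 180 + 210 = 390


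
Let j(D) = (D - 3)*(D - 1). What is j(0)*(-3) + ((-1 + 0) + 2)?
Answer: -8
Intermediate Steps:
j(D) = (-1 + D)*(-3 + D) (j(D) = (-3 + D)*(-1 + D) = (-1 + D)*(-3 + D))
j(0)*(-3) + ((-1 + 0) + 2) = (3 + 0² - 4*0)*(-3) + ((-1 + 0) + 2) = (3 + 0 + 0)*(-3) + (-1 + 2) = 3*(-3) + 1 = -9 + 1 = -8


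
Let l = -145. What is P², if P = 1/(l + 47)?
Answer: 1/9604 ≈ 0.00010412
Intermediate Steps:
P = -1/98 (P = 1/(-145 + 47) = 1/(-98) = -1/98 ≈ -0.010204)
P² = (-1/98)² = 1/9604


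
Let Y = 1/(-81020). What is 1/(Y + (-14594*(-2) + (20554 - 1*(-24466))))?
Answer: 81020/6012332159 ≈ 1.3476e-5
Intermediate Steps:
Y = -1/81020 ≈ -1.2343e-5
1/(Y + (-14594*(-2) + (20554 - 1*(-24466)))) = 1/(-1/81020 + (-14594*(-2) + (20554 - 1*(-24466)))) = 1/(-1/81020 + (29188 + (20554 + 24466))) = 1/(-1/81020 + (29188 + 45020)) = 1/(-1/81020 + 74208) = 1/(6012332159/81020) = 81020/6012332159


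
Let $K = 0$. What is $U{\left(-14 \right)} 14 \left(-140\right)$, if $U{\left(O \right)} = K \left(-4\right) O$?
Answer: $0$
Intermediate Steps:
$U{\left(O \right)} = 0$ ($U{\left(O \right)} = 0 \left(-4\right) O = 0 O = 0$)
$U{\left(-14 \right)} 14 \left(-140\right) = 0 \cdot 14 \left(-140\right) = 0 \left(-140\right) = 0$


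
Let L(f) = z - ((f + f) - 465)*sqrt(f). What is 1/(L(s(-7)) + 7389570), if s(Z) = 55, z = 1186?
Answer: 7390756/54623267320161 - 355*sqrt(55)/54623267320161 ≈ 1.3526e-7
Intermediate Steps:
L(f) = 1186 - sqrt(f)*(-465 + 2*f) (L(f) = 1186 - ((f + f) - 465)*sqrt(f) = 1186 - (2*f - 465)*sqrt(f) = 1186 - (-465 + 2*f)*sqrt(f) = 1186 - sqrt(f)*(-465 + 2*f))
1/(L(s(-7)) + 7389570) = 1/((1186 - 110*sqrt(55) + 465*sqrt(55)) + 7389570) = 1/((1186 + 355*sqrt(55)) + 7389570) = 1/(7390756 + 355*sqrt(55))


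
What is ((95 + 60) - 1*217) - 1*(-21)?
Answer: -41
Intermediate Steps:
((95 + 60) - 1*217) - 1*(-21) = (155 - 217) + 21 = -62 + 21 = -41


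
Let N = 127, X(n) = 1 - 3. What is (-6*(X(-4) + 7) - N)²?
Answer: 24649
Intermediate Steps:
X(n) = -2
(-6*(X(-4) + 7) - N)² = (-6*(-2 + 7) - 1*127)² = (-6*5 - 127)² = (-30 - 127)² = (-157)² = 24649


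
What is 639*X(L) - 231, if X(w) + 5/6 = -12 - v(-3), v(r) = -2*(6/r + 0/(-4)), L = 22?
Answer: -21975/2 ≈ -10988.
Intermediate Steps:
v(r) = -12/r (v(r) = -2*(6/r + 0*(-¼)) = -2*(6/r + 0) = -12/r)
X(w) = -101/6 (X(w) = -⅚ + (-12 - (-12)/(-3)) = -⅚ + (-12 - (-12)*(-1)/3) = -⅚ + (-12 - 1*4) = -⅚ + (-12 - 4) = -⅚ - 16 = -101/6)
639*X(L) - 231 = 639*(-101/6) - 231 = -21513/2 - 231 = -21975/2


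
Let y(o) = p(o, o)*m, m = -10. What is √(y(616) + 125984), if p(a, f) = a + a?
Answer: 32*√111 ≈ 337.14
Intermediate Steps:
p(a, f) = 2*a
y(o) = -20*o (y(o) = (2*o)*(-10) = -20*o)
√(y(616) + 125984) = √(-20*616 + 125984) = √(-12320 + 125984) = √113664 = 32*√111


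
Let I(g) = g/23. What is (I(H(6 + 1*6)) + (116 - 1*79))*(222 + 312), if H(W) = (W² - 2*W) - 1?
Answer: 517980/23 ≈ 22521.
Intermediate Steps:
H(W) = -1 + W² - 2*W
I(g) = g/23 (I(g) = g*(1/23) = g/23)
(I(H(6 + 1*6)) + (116 - 1*79))*(222 + 312) = ((-1 + (6 + 1*6)² - 2*(6 + 1*6))/23 + (116 - 1*79))*(222 + 312) = ((-1 + (6 + 6)² - 2*(6 + 6))/23 + (116 - 79))*534 = ((-1 + 12² - 2*12)/23 + 37)*534 = ((-1 + 144 - 24)/23 + 37)*534 = ((1/23)*119 + 37)*534 = (119/23 + 37)*534 = (970/23)*534 = 517980/23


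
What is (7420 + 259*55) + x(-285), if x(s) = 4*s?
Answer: 20525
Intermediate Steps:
(7420 + 259*55) + x(-285) = (7420 + 259*55) + 4*(-285) = (7420 + 14245) - 1140 = 21665 - 1140 = 20525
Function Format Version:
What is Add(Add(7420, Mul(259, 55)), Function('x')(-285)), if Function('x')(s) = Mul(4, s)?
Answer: 20525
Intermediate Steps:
Add(Add(7420, Mul(259, 55)), Function('x')(-285)) = Add(Add(7420, Mul(259, 55)), Mul(4, -285)) = Add(Add(7420, 14245), -1140) = Add(21665, -1140) = 20525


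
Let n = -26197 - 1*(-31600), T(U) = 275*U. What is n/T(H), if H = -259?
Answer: -5403/71225 ≈ -0.075858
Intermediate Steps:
n = 5403 (n = -26197 + 31600 = 5403)
n/T(H) = 5403/((275*(-259))) = 5403/(-71225) = 5403*(-1/71225) = -5403/71225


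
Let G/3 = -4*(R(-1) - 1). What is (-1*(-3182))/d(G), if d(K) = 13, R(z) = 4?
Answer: 3182/13 ≈ 244.77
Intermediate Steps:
G = -36 (G = 3*(-4*(4 - 1)) = 3*(-4*3) = 3*(-12) = -36)
(-1*(-3182))/d(G) = -1*(-3182)/13 = 3182*(1/13) = 3182/13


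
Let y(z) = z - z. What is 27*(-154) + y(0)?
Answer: -4158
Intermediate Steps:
y(z) = 0
27*(-154) + y(0) = 27*(-154) + 0 = -4158 + 0 = -4158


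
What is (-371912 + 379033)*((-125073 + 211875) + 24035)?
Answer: 789270277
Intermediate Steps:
(-371912 + 379033)*((-125073 + 211875) + 24035) = 7121*(86802 + 24035) = 7121*110837 = 789270277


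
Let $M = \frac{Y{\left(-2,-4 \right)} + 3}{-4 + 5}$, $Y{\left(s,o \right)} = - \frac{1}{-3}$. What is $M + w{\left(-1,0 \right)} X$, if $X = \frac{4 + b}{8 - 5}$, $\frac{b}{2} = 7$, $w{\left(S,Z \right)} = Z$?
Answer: $\frac{10}{3} \approx 3.3333$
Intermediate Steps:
$Y{\left(s,o \right)} = \frac{1}{3}$ ($Y{\left(s,o \right)} = \left(-1\right) \left(- \frac{1}{3}\right) = \frac{1}{3}$)
$M = \frac{10}{3}$ ($M = \frac{\frac{1}{3} + 3}{-4 + 5} = \frac{10}{3 \cdot 1} = \frac{10}{3} \cdot 1 = \frac{10}{3} \approx 3.3333$)
$b = 14$ ($b = 2 \cdot 7 = 14$)
$X = 6$ ($X = \frac{4 + 14}{8 - 5} = \frac{18}{3} = 18 \cdot \frac{1}{3} = 6$)
$M + w{\left(-1,0 \right)} X = \frac{10}{3} + 0 \cdot 6 = \frac{10}{3} + 0 = \frac{10}{3}$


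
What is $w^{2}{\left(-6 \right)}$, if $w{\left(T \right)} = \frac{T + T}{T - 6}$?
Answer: $1$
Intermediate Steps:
$w{\left(T \right)} = \frac{2 T}{-6 + T}$
$w^{2}{\left(-6 \right)} = \left(2 \left(-6\right) \frac{1}{-6 - 6}\right)^{2} = \left(2 \left(-6\right) \frac{1}{-12}\right)^{2} = \left(2 \left(-6\right) \left(- \frac{1}{12}\right)\right)^{2} = 1^{2} = 1$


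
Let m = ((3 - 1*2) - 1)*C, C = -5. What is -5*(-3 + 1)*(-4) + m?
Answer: -40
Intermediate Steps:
m = 0 (m = ((3 - 1*2) - 1)*(-5) = ((3 - 2) - 1)*(-5) = (1 - 1)*(-5) = 0*(-5) = 0)
-5*(-3 + 1)*(-4) + m = -5*(-3 + 1)*(-4) + 0 = -5*(-2)*(-4) + 0 = 10*(-4) + 0 = -40 + 0 = -40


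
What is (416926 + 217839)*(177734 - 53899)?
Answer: 78606123775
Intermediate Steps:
(416926 + 217839)*(177734 - 53899) = 634765*123835 = 78606123775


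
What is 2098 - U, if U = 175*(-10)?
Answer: 3848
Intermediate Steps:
U = -1750
2098 - U = 2098 - 1*(-1750) = 2098 + 1750 = 3848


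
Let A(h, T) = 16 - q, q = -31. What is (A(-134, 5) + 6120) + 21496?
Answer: 27663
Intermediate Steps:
A(h, T) = 47 (A(h, T) = 16 - 1*(-31) = 16 + 31 = 47)
(A(-134, 5) + 6120) + 21496 = (47 + 6120) + 21496 = 6167 + 21496 = 27663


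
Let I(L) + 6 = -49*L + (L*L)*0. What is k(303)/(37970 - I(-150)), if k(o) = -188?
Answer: -94/15313 ≈ -0.0061386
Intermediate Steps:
I(L) = -6 - 49*L (I(L) = -6 + (-49*L + (L*L)*0) = -6 + (-49*L + L**2*0) = -6 + (-49*L + 0) = -6 - 49*L)
k(303)/(37970 - I(-150)) = -188/(37970 - (-6 - 49*(-150))) = -188/(37970 - (-6 + 7350)) = -188/(37970 - 1*7344) = -188/(37970 - 7344) = -188/30626 = -188*1/30626 = -94/15313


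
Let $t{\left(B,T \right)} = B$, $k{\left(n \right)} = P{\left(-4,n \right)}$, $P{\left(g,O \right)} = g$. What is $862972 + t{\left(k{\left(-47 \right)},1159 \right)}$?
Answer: $862968$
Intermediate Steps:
$k{\left(n \right)} = -4$
$862972 + t{\left(k{\left(-47 \right)},1159 \right)} = 862972 - 4 = 862968$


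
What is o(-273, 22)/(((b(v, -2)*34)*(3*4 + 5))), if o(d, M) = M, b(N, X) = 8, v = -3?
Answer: 11/2312 ≈ 0.0047578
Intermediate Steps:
o(-273, 22)/(((b(v, -2)*34)*(3*4 + 5))) = 22/(((8*34)*(3*4 + 5))) = 22/((272*(12 + 5))) = 22/((272*17)) = 22/4624 = 22*(1/4624) = 11/2312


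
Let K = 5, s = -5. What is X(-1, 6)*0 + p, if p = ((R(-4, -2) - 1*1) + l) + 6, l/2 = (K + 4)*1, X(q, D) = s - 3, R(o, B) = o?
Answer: 19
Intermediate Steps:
X(q, D) = -8 (X(q, D) = -5 - 3 = -8)
l = 18 (l = 2*((5 + 4)*1) = 2*(9*1) = 2*9 = 18)
p = 19 (p = ((-4 - 1*1) + 18) + 6 = ((-4 - 1) + 18) + 6 = (-5 + 18) + 6 = 13 + 6 = 19)
X(-1, 6)*0 + p = -8*0 + 19 = 0 + 19 = 19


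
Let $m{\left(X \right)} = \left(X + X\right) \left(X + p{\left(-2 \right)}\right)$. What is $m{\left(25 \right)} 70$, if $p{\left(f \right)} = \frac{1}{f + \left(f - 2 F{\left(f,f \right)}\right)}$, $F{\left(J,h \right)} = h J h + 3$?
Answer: $\frac{264250}{3} \approx 88083.0$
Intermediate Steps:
$F{\left(J,h \right)} = 3 + J h^{2}$ ($F{\left(J,h \right)} = J h h + 3 = J h^{2} + 3 = 3 + J h^{2}$)
$p{\left(f \right)} = \frac{1}{-6 - 2 f^{3} + 2 f}$ ($p{\left(f \right)} = \frac{1}{f + \left(f - 2 \left(3 + f f^{2}\right)\right)} = \frac{1}{f + \left(f - 2 \left(3 + f^{3}\right)\right)} = \frac{1}{f - \left(6 - f + 2 f^{3}\right)} = \frac{1}{-6 - 2 f^{3} + 2 f}$)
$m{\left(X \right)} = 2 X \left(\frac{1}{6} + X\right)$ ($m{\left(X \right)} = \left(X + X\right) \left(X - \frac{1}{6 - -4 + 2 \left(-2\right)^{3}}\right) = 2 X \left(X - \frac{1}{6 + 4 + 2 \left(-8\right)}\right) = 2 X \left(X - \frac{1}{6 + 4 - 16}\right) = 2 X \left(X - \frac{1}{-6}\right) = 2 X \left(X - - \frac{1}{6}\right) = 2 X \left(X + \frac{1}{6}\right) = 2 X \left(\frac{1}{6} + X\right)$)
$m{\left(25 \right)} 70 = \frac{1}{3} \cdot 25 \left(1 + 6 \cdot 25\right) 70 = \frac{1}{3} \cdot 25 \left(1 + 150\right) 70 = \frac{1}{3} \cdot 25 \cdot 151 \cdot 70 = \frac{3775}{3} \cdot 70 = \frac{264250}{3}$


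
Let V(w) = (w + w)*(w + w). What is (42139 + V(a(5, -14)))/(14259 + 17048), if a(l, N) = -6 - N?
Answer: 42395/31307 ≈ 1.3542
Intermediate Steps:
V(w) = 4*w² (V(w) = (2*w)*(2*w) = 4*w²)
(42139 + V(a(5, -14)))/(14259 + 17048) = (42139 + 4*(-6 - 1*(-14))²)/(14259 + 17048) = (42139 + 4*(-6 + 14)²)/31307 = (42139 + 4*8²)*(1/31307) = (42139 + 4*64)*(1/31307) = (42139 + 256)*(1/31307) = 42395*(1/31307) = 42395/31307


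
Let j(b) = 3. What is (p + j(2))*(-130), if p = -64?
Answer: 7930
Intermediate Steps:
(p + j(2))*(-130) = (-64 + 3)*(-130) = -61*(-130) = 7930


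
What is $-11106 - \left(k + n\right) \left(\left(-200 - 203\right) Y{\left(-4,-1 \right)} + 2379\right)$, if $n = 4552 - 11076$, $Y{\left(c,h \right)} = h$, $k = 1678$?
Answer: $13470466$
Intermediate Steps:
$n = -6524$
$-11106 - \left(k + n\right) \left(\left(-200 - 203\right) Y{\left(-4,-1 \right)} + 2379\right) = -11106 - \left(1678 - 6524\right) \left(\left(-200 - 203\right) \left(-1\right) + 2379\right) = -11106 - - 4846 \left(\left(-200 - 203\right) \left(-1\right) + 2379\right) = -11106 - - 4846 \left(\left(-403\right) \left(-1\right) + 2379\right) = -11106 - - 4846 \left(403 + 2379\right) = -11106 - \left(-4846\right) 2782 = -11106 - -13481572 = -11106 + 13481572 = 13470466$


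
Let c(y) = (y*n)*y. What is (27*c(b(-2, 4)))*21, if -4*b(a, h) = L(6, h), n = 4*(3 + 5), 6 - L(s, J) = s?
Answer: 0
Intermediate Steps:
L(s, J) = 6 - s
n = 32 (n = 4*8 = 32)
b(a, h) = 0 (b(a, h) = -(6 - 1*6)/4 = -(6 - 6)/4 = -¼*0 = 0)
c(y) = 32*y² (c(y) = (y*32)*y = (32*y)*y = 32*y²)
(27*c(b(-2, 4)))*21 = (27*(32*0²))*21 = (27*(32*0))*21 = (27*0)*21 = 0*21 = 0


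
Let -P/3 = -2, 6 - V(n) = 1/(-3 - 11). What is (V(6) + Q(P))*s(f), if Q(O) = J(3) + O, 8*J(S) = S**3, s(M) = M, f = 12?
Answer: 2595/14 ≈ 185.36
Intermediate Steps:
V(n) = 85/14 (V(n) = 6 - 1/(-3 - 11) = 6 - 1/(-14) = 6 - 1*(-1/14) = 6 + 1/14 = 85/14)
P = 6 (P = -3*(-2) = 6)
J(S) = S**3/8
Q(O) = 27/8 + O (Q(O) = (1/8)*3**3 + O = (1/8)*27 + O = 27/8 + O)
(V(6) + Q(P))*s(f) = (85/14 + (27/8 + 6))*12 = (85/14 + 75/8)*12 = (865/56)*12 = 2595/14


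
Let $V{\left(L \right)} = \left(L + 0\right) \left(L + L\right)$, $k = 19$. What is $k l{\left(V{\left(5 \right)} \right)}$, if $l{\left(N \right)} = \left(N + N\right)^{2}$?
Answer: $190000$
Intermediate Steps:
$V{\left(L \right)} = 2 L^{2}$ ($V{\left(L \right)} = L 2 L = 2 L^{2}$)
$l{\left(N \right)} = 4 N^{2}$ ($l{\left(N \right)} = \left(2 N\right)^{2} = 4 N^{2}$)
$k l{\left(V{\left(5 \right)} \right)} = 19 \cdot 4 \left(2 \cdot 5^{2}\right)^{2} = 19 \cdot 4 \left(2 \cdot 25\right)^{2} = 19 \cdot 4 \cdot 50^{2} = 19 \cdot 4 \cdot 2500 = 19 \cdot 10000 = 190000$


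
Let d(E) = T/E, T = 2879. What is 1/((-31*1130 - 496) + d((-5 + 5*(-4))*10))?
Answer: -250/8884379 ≈ -2.8139e-5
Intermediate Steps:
d(E) = 2879/E
1/((-31*1130 - 496) + d((-5 + 5*(-4))*10)) = 1/((-31*1130 - 496) + 2879/(((-5 + 5*(-4))*10))) = 1/((-35030 - 496) + 2879/(((-5 - 20)*10))) = 1/(-35526 + 2879/((-25*10))) = 1/(-35526 + 2879/(-250)) = 1/(-35526 + 2879*(-1/250)) = 1/(-35526 - 2879/250) = 1/(-8884379/250) = -250/8884379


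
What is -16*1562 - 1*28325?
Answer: -53317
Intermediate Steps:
-16*1562 - 1*28325 = -1*24992 - 28325 = -24992 - 28325 = -53317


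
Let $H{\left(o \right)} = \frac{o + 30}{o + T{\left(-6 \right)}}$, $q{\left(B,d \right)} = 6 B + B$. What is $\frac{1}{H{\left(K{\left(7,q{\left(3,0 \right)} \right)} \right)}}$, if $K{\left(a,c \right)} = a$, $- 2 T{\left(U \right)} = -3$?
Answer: $\frac{17}{74} \approx 0.22973$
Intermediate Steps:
$T{\left(U \right)} = \frac{3}{2}$ ($T{\left(U \right)} = \left(- \frac{1}{2}\right) \left(-3\right) = \frac{3}{2}$)
$q{\left(B,d \right)} = 7 B$
$H{\left(o \right)} = \frac{30 + o}{\frac{3}{2} + o}$ ($H{\left(o \right)} = \frac{o + 30}{o + \frac{3}{2}} = \frac{30 + o}{\frac{3}{2} + o}$)
$\frac{1}{H{\left(K{\left(7,q{\left(3,0 \right)} \right)} \right)}} = \frac{1}{2 \frac{1}{3 + 2 \cdot 7} \left(30 + 7\right)} = \frac{1}{2 \frac{1}{3 + 14} \cdot 37} = \frac{1}{2 \cdot \frac{1}{17} \cdot 37} = \frac{1}{\frac{74}{17}} = \frac{17}{74}$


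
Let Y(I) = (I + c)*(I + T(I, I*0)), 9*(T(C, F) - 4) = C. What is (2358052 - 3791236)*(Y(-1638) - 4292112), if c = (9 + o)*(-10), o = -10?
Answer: 1914252274176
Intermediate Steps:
T(C, F) = 4 + C/9
c = 10 (c = (9 - 10)*(-10) = -1*(-10) = 10)
Y(I) = (4 + 10*I/9)*(10 + I) (Y(I) = (I + 10)*(I + (4 + I/9)) = (10 + I)*(4 + 10*I/9) = (4 + 10*I/9)*(10 + I))
(2358052 - 3791236)*(Y(-1638) - 4292112) = (2358052 - 3791236)*((40 + (10/9)*(-1638)² + (136/9)*(-1638)) - 4292112) = -1433184*((40 + (10/9)*2683044 - 24752) - 4292112) = -1433184*((40 + 2981160 - 24752) - 4292112) = -1433184*(2956448 - 4292112) = -1433184*(-1335664) = 1914252274176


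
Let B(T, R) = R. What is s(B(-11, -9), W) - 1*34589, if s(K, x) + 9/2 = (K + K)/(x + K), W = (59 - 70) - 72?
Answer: -795646/23 ≈ -34593.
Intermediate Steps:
W = -83 (W = -11 - 72 = -83)
s(K, x) = -9/2 + 2*K/(K + x) (s(K, x) = -9/2 + (K + K)/(x + K) = -9/2 + (2*K)/(K + x) = -9/2 + 2*K/(K + x))
s(B(-11, -9), W) - 1*34589 = (-9*(-83) - 5*(-9))/(2*(-9 - 83)) - 1*34589 = (½)*(747 + 45)/(-92) - 34589 = (½)*(-1/92)*792 - 34589 = -99/23 - 34589 = -795646/23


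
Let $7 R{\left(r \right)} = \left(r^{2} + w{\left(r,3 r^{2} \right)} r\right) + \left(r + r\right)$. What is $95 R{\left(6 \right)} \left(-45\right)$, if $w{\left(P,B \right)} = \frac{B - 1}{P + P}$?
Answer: $- \frac{123975}{2} \approx -61988.0$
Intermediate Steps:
$w{\left(P,B \right)} = \frac{-1 + B}{2 P}$
$R{\left(r \right)} = - \frac{1}{14} + \frac{2 r}{7} + \frac{5 r^{2}}{14}$ ($R{\left(r \right)} = \frac{\left(r^{2} + \frac{-1 + 3 r^{2}}{2 r} r\right) + \left(r + r\right)}{7} = \frac{\left(r^{2} + \left(- \frac{1}{2} + \frac{3 r^{2}}{2}\right)\right) + 2 r}{7} = \frac{\left(- \frac{1}{2} + \frac{5 r^{2}}{2}\right) + 2 r}{7} = \frac{- \frac{1}{2} + 2 r + \frac{5 r^{2}}{2}}{7} = - \frac{1}{14} + \frac{2 r}{7} + \frac{5 r^{2}}{14}$)
$95 R{\left(6 \right)} \left(-45\right) = 95 \left(- \frac{1}{14} + \frac{2}{7} \cdot 6 + \frac{5 \cdot 6^{2}}{14}\right) \left(-45\right) = 95 \left(- \frac{1}{14} + \frac{12}{7} + \frac{5}{14} \cdot 36\right) \left(-45\right) = 95 \left(- \frac{1}{14} + \frac{12}{7} + \frac{90}{7}\right) \left(-45\right) = 95 \cdot \frac{29}{2} \left(-45\right) = \frac{2755}{2} \left(-45\right) = - \frac{123975}{2}$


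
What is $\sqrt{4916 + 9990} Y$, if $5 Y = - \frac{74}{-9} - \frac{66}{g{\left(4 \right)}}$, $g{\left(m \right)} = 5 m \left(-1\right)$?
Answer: $\frac{1037 \sqrt{14906}}{450} \approx 281.35$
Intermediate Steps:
$g{\left(m \right)} = - 5 m$
$Y = \frac{1037}{450}$ ($Y = \frac{- \frac{74}{-9} - \frac{66}{\left(-5\right) 4}}{5} = \frac{\left(-74\right) \left(- \frac{1}{9}\right) - \frac{66}{-20}}{5} = \frac{\frac{74}{9} - - \frac{33}{10}}{5} = \frac{\frac{74}{9} + \frac{33}{10}}{5} = \frac{1}{5} \cdot \frac{1037}{90} = \frac{1037}{450} \approx 2.3044$)
$\sqrt{4916 + 9990} Y = \sqrt{4916 + 9990} \cdot \frac{1037}{450} = \sqrt{14906} \cdot \frac{1037}{450} = \frac{1037 \sqrt{14906}}{450}$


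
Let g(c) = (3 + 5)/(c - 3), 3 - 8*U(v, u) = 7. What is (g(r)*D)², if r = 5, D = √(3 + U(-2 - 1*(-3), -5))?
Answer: 40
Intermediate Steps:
U(v, u) = -½ (U(v, u) = 3/8 - ⅛*7 = 3/8 - 7/8 = -½)
D = √10/2 (D = √(3 - ½) = √(5/2) = √10/2 ≈ 1.5811)
g(c) = 8/(-3 + c)
(g(r)*D)² = ((8/(-3 + 5))*(√10/2))² = ((8/2)*(√10/2))² = ((8*(½))*(√10/2))² = (4*(√10/2))² = (2*√10)² = 40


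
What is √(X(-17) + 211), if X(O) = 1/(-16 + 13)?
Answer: 2*√474/3 ≈ 14.514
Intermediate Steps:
X(O) = -⅓ (X(O) = 1/(-3) = -⅓)
√(X(-17) + 211) = √(-⅓ + 211) = √(632/3) = 2*√474/3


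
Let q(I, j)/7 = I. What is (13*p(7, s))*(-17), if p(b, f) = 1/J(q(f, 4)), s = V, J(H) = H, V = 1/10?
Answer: -2210/7 ≈ -315.71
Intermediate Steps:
q(I, j) = 7*I
V = ⅒ (V = 1*(⅒) = ⅒ ≈ 0.10000)
s = ⅒ ≈ 0.10000
p(b, f) = 1/(7*f)
(13*p(7, s))*(-17) = (13*(1/(7*(⅒))))*(-17) = (13*((⅐)*10))*(-17) = (13*(10/7))*(-17) = (130/7)*(-17) = -2210/7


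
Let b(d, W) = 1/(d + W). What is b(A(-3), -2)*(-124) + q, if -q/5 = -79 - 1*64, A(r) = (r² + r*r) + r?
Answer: 9171/13 ≈ 705.46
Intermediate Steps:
A(r) = r + 2*r² (A(r) = (r² + r²) + r = 2*r² + r = r + 2*r²)
b(d, W) = 1/(W + d)
q = 715 (q = -5*(-79 - 1*64) = -5*(-79 - 64) = -5*(-143) = 715)
b(A(-3), -2)*(-124) + q = -124/(-2 - 3*(1 + 2*(-3))) + 715 = -124/(-2 - 3*(1 - 6)) + 715 = -124/(-2 - 3*(-5)) + 715 = -124/(-2 + 15) + 715 = -124/13 + 715 = 9171/13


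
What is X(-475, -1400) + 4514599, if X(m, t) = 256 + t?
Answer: 4513455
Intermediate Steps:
X(-475, -1400) + 4514599 = (256 - 1400) + 4514599 = -1144 + 4514599 = 4513455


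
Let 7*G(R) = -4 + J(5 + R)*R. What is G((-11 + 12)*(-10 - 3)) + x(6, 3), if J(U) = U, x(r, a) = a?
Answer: 121/7 ≈ 17.286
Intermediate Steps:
G(R) = -4/7 + R*(5 + R)/7 (G(R) = (-4 + (5 + R)*R)/7 = (-4 + R*(5 + R))/7 = -4/7 + R*(5 + R)/7)
G((-11 + 12)*(-10 - 3)) + x(6, 3) = (-4/7 + ((-11 + 12)*(-10 - 3))*(5 + (-11 + 12)*(-10 - 3))/7) + 3 = (-4/7 + (1*(-13))*(5 + 1*(-13))/7) + 3 = (-4/7 + (⅐)*(-13)*(5 - 13)) + 3 = (-4/7 + (⅐)*(-13)*(-8)) + 3 = (-4/7 + 104/7) + 3 = 100/7 + 3 = 121/7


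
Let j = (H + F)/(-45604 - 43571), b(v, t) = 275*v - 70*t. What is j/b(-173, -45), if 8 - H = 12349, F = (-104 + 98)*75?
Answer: -12791/3961599375 ≈ -3.2287e-6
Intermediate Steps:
F = -450 (F = -6*75 = -450)
H = -12341 (H = 8 - 1*12349 = 8 - 12349 = -12341)
b(v, t) = -70*t + 275*v
j = 12791/89175 (j = (-12341 - 450)/(-45604 - 43571) = -12791/(-89175) = -12791*(-1/89175) = 12791/89175 ≈ 0.14344)
j/b(-173, -45) = 12791/(89175*(-70*(-45) + 275*(-173))) = 12791/(89175*(3150 - 47575)) = (12791/89175)/(-44425) = (12791/89175)*(-1/44425) = -12791/3961599375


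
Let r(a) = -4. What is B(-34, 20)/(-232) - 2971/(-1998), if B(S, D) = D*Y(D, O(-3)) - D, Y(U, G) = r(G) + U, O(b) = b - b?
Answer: 5617/28971 ≈ 0.19388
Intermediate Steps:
O(b) = 0
Y(U, G) = -4 + U
B(S, D) = -D + D*(-4 + D) (B(S, D) = D*(-4 + D) - D = -D + D*(-4 + D))
B(-34, 20)/(-232) - 2971/(-1998) = (20*(-5 + 20))/(-232) - 2971/(-1998) = (20*15)*(-1/232) - 2971*(-1/1998) = 300*(-1/232) + 2971/1998 = -75/58 + 2971/1998 = 5617/28971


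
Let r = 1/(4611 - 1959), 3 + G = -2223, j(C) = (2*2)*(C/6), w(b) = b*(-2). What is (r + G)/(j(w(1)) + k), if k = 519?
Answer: -5903351/1372852 ≈ -4.3001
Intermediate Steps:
w(b) = -2*b
j(C) = 2*C/3 (j(C) = 4*(C*(⅙)) = 4*(C/6) = 2*C/3)
G = -2226 (G = -3 - 2223 = -2226)
r = 1/2652 ≈ 0.00037707
(r + G)/(j(w(1)) + k) = (1/2652 - 2226)/(2*(-2*1)/3 + 519) = -5903351/(2652*((⅔)*(-2) + 519)) = -5903351/(2652*(-4/3 + 519)) = -5903351/(2652*1553/3) = -5903351/2652*3/1553 = -5903351/1372852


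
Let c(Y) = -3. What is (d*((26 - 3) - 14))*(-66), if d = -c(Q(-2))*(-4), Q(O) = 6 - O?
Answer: 7128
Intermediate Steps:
d = -12 (d = -1*(-3)*(-4) = 3*(-4) = -12)
(d*((26 - 3) - 14))*(-66) = -12*((26 - 3) - 14)*(-66) = -12*(23 - 14)*(-66) = -12*9*(-66) = -108*(-66) = 7128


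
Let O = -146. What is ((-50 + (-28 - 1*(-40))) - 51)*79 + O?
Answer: -7177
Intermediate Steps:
((-50 + (-28 - 1*(-40))) - 51)*79 + O = ((-50 + (-28 - 1*(-40))) - 51)*79 - 146 = ((-50 + (-28 + 40)) - 51)*79 - 146 = ((-50 + 12) - 51)*79 - 146 = (-38 - 51)*79 - 146 = -89*79 - 146 = -7031 - 146 = -7177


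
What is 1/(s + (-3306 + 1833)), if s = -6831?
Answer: -1/8304 ≈ -0.00012042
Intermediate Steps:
1/(s + (-3306 + 1833)) = 1/(-6831 + (-3306 + 1833)) = 1/(-6831 - 1473) = 1/(-8304) = -1/8304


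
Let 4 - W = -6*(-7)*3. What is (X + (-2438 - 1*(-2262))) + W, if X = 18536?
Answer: 18238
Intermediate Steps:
W = -122 (W = 4 - (-6*(-7))*3 = 4 - 42*3 = 4 - 1*126 = 4 - 126 = -122)
(X + (-2438 - 1*(-2262))) + W = (18536 + (-2438 - 1*(-2262))) - 122 = (18536 + (-2438 + 2262)) - 122 = (18536 - 176) - 122 = 18360 - 122 = 18238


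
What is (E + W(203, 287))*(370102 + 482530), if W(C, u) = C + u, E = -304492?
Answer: -259201833264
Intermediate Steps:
(E + W(203, 287))*(370102 + 482530) = (-304492 + (203 + 287))*(370102 + 482530) = (-304492 + 490)*852632 = -304002*852632 = -259201833264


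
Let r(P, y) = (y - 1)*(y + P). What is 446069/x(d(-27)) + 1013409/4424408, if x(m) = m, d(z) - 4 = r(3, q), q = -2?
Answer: 1973592265561/4424408 ≈ 4.4607e+5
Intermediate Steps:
r(P, y) = (-1 + y)*(P + y)
d(z) = 1 (d(z) = 4 + ((-2)**2 - 1*3 - 1*(-2) + 3*(-2)) = 4 + (4 - 3 + 2 - 6) = 4 - 3 = 1)
446069/x(d(-27)) + 1013409/4424408 = 446069/1 + 1013409/4424408 = 446069*1 + 1013409*(1/4424408) = 446069 + 1013409/4424408 = 1973592265561/4424408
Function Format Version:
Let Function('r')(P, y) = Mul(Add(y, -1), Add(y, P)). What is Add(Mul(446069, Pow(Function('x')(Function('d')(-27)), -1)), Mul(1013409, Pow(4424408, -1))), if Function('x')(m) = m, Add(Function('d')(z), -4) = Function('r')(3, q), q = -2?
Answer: Rational(1973592265561, 4424408) ≈ 4.4607e+5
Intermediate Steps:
Function('r')(P, y) = Mul(Add(-1, y), Add(P, y))
Function('d')(z) = 1 (Function('d')(z) = Add(4, Add(Pow(-2, 2), Mul(-1, 3), Mul(-1, -2), Mul(3, -2))) = Add(4, Add(4, -3, 2, -6)) = Add(4, -3) = 1)
Add(Mul(446069, Pow(Function('x')(Function('d')(-27)), -1)), Mul(1013409, Pow(4424408, -1))) = Add(Mul(446069, Pow(1, -1)), Mul(1013409, Pow(4424408, -1))) = Add(Mul(446069, 1), Mul(1013409, Rational(1, 4424408))) = Add(446069, Rational(1013409, 4424408)) = Rational(1973592265561, 4424408)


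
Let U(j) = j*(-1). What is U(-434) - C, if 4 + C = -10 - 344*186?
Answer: 64432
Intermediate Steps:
C = -63998 (C = -4 + (-10 - 344*186) = -4 + (-10 - 63984) = -4 - 63994 = -63998)
U(j) = -j
U(-434) - C = -1*(-434) - 1*(-63998) = 434 + 63998 = 64432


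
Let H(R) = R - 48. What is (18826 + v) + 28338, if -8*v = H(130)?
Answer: 188615/4 ≈ 47154.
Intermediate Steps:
H(R) = -48 + R
v = -41/4 (v = -(-48 + 130)/8 = -⅛*82 = -41/4 ≈ -10.250)
(18826 + v) + 28338 = (18826 - 41/4) + 28338 = 75263/4 + 28338 = 188615/4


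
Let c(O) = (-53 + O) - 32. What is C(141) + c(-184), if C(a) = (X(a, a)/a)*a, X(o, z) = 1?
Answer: -268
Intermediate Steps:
c(O) = -85 + O
C(a) = 1 (C(a) = (1/a)*a = a/a = 1)
C(141) + c(-184) = 1 + (-85 - 184) = 1 - 269 = -268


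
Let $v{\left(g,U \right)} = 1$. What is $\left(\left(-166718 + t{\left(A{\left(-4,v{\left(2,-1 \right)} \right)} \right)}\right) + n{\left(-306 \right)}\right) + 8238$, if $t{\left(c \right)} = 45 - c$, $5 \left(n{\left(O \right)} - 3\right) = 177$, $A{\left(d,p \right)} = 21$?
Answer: $- \frac{792088}{5} \approx -1.5842 \cdot 10^{5}$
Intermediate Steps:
$n{\left(O \right)} = \frac{192}{5}$ ($n{\left(O \right)} = 3 + \frac{1}{5} \cdot 177 = 3 + \frac{177}{5} = \frac{192}{5}$)
$\left(\left(-166718 + t{\left(A{\left(-4,v{\left(2,-1 \right)} \right)} \right)}\right) + n{\left(-306 \right)}\right) + 8238 = \left(\left(-166718 + \left(45 - 21\right)\right) + \frac{192}{5}\right) + 8238 = \left(\left(-166718 + 24\right) + \frac{192}{5}\right) + 8238 = \left(-166694 + \frac{192}{5}\right) + 8238 = - \frac{833278}{5} + 8238 = - \frac{792088}{5}$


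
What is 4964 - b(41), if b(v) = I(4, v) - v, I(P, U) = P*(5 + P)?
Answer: 4969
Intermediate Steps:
b(v) = 36 - v (b(v) = 4*(5 + 4) - v = 4*9 - v = 36 - v)
4964 - b(41) = 4964 - (36 - 1*41) = 4964 - (36 - 41) = 4964 - 1*(-5) = 4964 + 5 = 4969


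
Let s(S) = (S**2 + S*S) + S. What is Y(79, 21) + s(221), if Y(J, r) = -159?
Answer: 97744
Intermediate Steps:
s(S) = S + 2*S**2 (s(S) = (S**2 + S**2) + S = 2*S**2 + S = S + 2*S**2)
Y(79, 21) + s(221) = -159 + 221*(1 + 2*221) = -159 + 221*(1 + 442) = -159 + 221*443 = -159 + 97903 = 97744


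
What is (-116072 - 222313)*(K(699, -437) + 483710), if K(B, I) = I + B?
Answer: -163768865220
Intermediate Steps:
K(B, I) = B + I
(-116072 - 222313)*(K(699, -437) + 483710) = (-116072 - 222313)*((699 - 437) + 483710) = -338385*(262 + 483710) = -338385*483972 = -163768865220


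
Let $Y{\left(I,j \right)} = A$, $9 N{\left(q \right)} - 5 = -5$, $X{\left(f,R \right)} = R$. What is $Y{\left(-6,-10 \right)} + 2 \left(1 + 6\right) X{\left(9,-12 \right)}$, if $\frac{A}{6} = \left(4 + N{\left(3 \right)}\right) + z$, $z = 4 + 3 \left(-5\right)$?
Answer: $-210$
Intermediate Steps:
$z = -11$ ($z = 4 - 15 = -11$)
$N{\left(q \right)} = 0$ ($N{\left(q \right)} = \frac{5}{9} + \frac{1}{9} \left(-5\right) = \frac{5}{9} - \frac{5}{9} = 0$)
$A = -42$ ($A = 6 \left(\left(4 + 0\right) - 11\right) = 6 \left(4 - 11\right) = 6 \left(-7\right) = -42$)
$Y{\left(I,j \right)} = -42$
$Y{\left(-6,-10 \right)} + 2 \left(1 + 6\right) X{\left(9,-12 \right)} = -42 + 2 \left(1 + 6\right) \left(-12\right) = -42 + 2 \cdot 7 \left(-12\right) = -42 + 14 \left(-12\right) = -42 - 168 = -210$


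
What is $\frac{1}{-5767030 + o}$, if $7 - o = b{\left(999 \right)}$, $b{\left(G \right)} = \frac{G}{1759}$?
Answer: $- \frac{1759}{10144194456} \approx -1.734 \cdot 10^{-7}$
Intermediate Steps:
$b{\left(G \right)} = \frac{G}{1759}$ ($b{\left(G \right)} = G \frac{1}{1759} = \frac{G}{1759}$)
$o = \frac{11314}{1759}$ ($o = 7 - \frac{1}{1759} \cdot 999 = 7 - \frac{999}{1759} = \frac{11314}{1759} \approx 6.4321$)
$\frac{1}{-5767030 + o} = \frac{1}{-5767030 + \frac{11314}{1759}} = \frac{1}{- \frac{10144194456}{1759}} = - \frac{1759}{10144194456}$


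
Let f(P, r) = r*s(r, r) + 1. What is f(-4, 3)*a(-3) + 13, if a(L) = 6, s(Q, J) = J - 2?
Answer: 37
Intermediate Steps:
s(Q, J) = -2 + J
f(P, r) = 1 + r*(-2 + r) (f(P, r) = r*(-2 + r) + 1 = 1 + r*(-2 + r))
f(-4, 3)*a(-3) + 13 = (1 + 3*(-2 + 3))*6 + 13 = (1 + 3*1)*6 + 13 = (1 + 3)*6 + 13 = 4*6 + 13 = 24 + 13 = 37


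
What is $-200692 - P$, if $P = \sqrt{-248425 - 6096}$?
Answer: $-200692 - i \sqrt{254521} \approx -2.0069 \cdot 10^{5} - 504.5 i$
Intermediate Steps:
$P = i \sqrt{254521}$ ($P = \sqrt{-254521} = i \sqrt{254521} \approx 504.5 i$)
$-200692 - P = -200692 - i \sqrt{254521}$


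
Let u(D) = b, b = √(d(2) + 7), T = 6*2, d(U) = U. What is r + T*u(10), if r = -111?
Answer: -75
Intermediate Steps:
T = 12
b = 3 (b = √(2 + 7) = √9 = 3)
u(D) = 3
r + T*u(10) = -111 + 12*3 = -111 + 36 = -75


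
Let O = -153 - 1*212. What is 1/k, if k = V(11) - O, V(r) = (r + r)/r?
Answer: 1/367 ≈ 0.0027248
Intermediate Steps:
O = -365 (O = -153 - 212 = -365)
V(r) = 2 (V(r) = (2*r)/r = 2)
k = 367 (k = 2 - 1*(-365) = 2 + 365 = 367)
1/k = 1/367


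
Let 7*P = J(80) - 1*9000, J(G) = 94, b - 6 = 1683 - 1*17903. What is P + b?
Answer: -122404/7 ≈ -17486.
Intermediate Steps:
b = -16214 (b = 6 + (1683 - 1*17903) = 6 + (1683 - 17903) = 6 - 16220 = -16214)
P = -8906/7 (P = (94 - 1*9000)/7 = (94 - 9000)/7 = (⅐)*(-8906) = -8906/7 ≈ -1272.3)
P + b = -8906/7 - 16214 = -122404/7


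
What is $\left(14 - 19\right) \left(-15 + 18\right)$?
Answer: $-15$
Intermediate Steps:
$\left(14 - 19\right) \left(-15 + 18\right) = \left(-5\right) 3 = -15$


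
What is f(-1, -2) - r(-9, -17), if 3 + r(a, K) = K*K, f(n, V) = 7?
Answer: -279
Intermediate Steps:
r(a, K) = -3 + K² (r(a, K) = -3 + K*K = -3 + K²)
f(-1, -2) - r(-9, -17) = 7 - (-3 + (-17)²) = 7 - (-3 + 289) = 7 - 1*286 = 7 - 286 = -279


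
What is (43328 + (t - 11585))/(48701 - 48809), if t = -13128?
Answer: -6205/36 ≈ -172.36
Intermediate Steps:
(43328 + (t - 11585))/(48701 - 48809) = (43328 + (-13128 - 11585))/(48701 - 48809) = (43328 - 24713)/(-108) = 18615*(-1/108) = -6205/36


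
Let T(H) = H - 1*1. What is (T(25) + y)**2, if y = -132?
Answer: 11664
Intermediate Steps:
T(H) = -1 + H (T(H) = H - 1 = -1 + H)
(T(25) + y)**2 = ((-1 + 25) - 132)**2 = (24 - 132)**2 = (-108)**2 = 11664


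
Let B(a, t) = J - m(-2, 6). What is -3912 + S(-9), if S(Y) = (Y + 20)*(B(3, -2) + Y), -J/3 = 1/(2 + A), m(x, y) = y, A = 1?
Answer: -4088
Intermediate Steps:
J = -1 (J = -3/(2 + 1) = -3/3 = -3*⅓ = -1)
B(a, t) = -7 (B(a, t) = -1 - 1*6 = -1 - 6 = -7)
S(Y) = (-7 + Y)*(20 + Y) (S(Y) = (Y + 20)*(-7 + Y) = (20 + Y)*(-7 + Y) = (-7 + Y)*(20 + Y))
-3912 + S(-9) = -3912 + (-140 + (-9)² + 13*(-9)) = -3912 + (-140 + 81 - 117) = -3912 - 176 = -4088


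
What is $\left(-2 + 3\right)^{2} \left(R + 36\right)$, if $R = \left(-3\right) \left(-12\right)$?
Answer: $72$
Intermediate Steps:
$R = 36$
$\left(-2 + 3\right)^{2} \left(R + 36\right) = \left(-2 + 3\right)^{2} \left(36 + 36\right) = 1^{2} \cdot 72 = 1 \cdot 72 = 72$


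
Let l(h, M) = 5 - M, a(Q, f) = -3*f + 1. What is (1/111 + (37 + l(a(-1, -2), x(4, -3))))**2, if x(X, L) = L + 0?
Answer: 24960016/12321 ≈ 2025.8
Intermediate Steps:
a(Q, f) = 1 - 3*f
x(X, L) = L
(1/111 + (37 + l(a(-1, -2), x(4, -3))))**2 = (1/111 + (37 + (5 - 1*(-3))))**2 = (1/111 + (37 + (5 + 3)))**2 = (1/111 + (37 + 8))**2 = (1/111 + 45)**2 = (4996/111)**2 = 24960016/12321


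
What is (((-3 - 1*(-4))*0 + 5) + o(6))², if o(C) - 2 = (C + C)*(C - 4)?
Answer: 961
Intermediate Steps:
o(C) = 2 + 2*C*(-4 + C) (o(C) = 2 + (C + C)*(C - 4) = 2 + (2*C)*(-4 + C) = 2 + 2*C*(-4 + C))
(((-3 - 1*(-4))*0 + 5) + o(6))² = (((-3 - 1*(-4))*0 + 5) + (2 - 8*6 + 2*6²))² = (((-3 + 4)*0 + 5) + (2 - 48 + 2*36))² = ((1*0 + 5) + (2 - 48 + 72))² = ((0 + 5) + 26)² = (5 + 26)² = 31² = 961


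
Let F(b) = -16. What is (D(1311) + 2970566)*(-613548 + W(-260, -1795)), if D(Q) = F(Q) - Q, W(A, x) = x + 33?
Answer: -1827002449090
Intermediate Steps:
W(A, x) = 33 + x
D(Q) = -16 - Q
(D(1311) + 2970566)*(-613548 + W(-260, -1795)) = ((-16 - 1*1311) + 2970566)*(-613548 + (33 - 1795)) = ((-16 - 1311) + 2970566)*(-613548 - 1762) = (-1327 + 2970566)*(-615310) = 2969239*(-615310) = -1827002449090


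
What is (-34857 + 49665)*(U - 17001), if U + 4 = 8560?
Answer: -125053560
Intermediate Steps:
U = 8556 (U = -4 + 8560 = 8556)
(-34857 + 49665)*(U - 17001) = (-34857 + 49665)*(8556 - 17001) = 14808*(-8445) = -125053560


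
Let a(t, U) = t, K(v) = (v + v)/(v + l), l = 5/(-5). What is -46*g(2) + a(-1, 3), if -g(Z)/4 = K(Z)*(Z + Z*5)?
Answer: 8831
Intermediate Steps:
l = -1 (l = 5*(-⅕) = -1)
K(v) = 2*v/(-1 + v) (K(v) = (v + v)/(v - 1) = (2*v)/(-1 + v) = 2*v/(-1 + v))
g(Z) = -48*Z²/(-1 + Z) (g(Z) = -4*2*Z/(-1 + Z)*(Z + Z*5) = -4*2*Z/(-1 + Z)*(Z + 5*Z) = -4*2*Z/(-1 + Z)*6*Z = -48*Z²/(-1 + Z))
-46*g(2) + a(-1, 3) = -(-2208)*2²/(-1 + 2) - 1 = -(-2208)*4/1 - 1 = -(-2208)*4 - 1 = -46*(-192) - 1 = 8832 - 1 = 8831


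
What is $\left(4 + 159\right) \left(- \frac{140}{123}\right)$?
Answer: $- \frac{22820}{123} \approx -185.53$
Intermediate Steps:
$\left(4 + 159\right) \left(- \frac{140}{123}\right) = 163 \left(\left(-140\right) \frac{1}{123}\right) = 163 \left(- \frac{140}{123}\right) = - \frac{22820}{123}$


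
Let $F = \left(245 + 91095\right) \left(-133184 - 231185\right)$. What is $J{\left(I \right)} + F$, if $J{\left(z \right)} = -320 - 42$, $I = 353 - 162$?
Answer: $-33281464822$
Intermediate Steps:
$I = 191$ ($I = 353 - 162 = 191$)
$J{\left(z \right)} = -362$ ($J{\left(z \right)} = -320 - 42 = -362$)
$F = -33281464460$ ($F = 91340 \left(-364369\right) = -33281464460$)
$J{\left(I \right)} + F = -362 - 33281464460 = -33281464822$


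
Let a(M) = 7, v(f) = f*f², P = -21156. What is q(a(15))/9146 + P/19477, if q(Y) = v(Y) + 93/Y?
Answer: -652936897/623478247 ≈ -1.0472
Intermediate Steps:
v(f) = f³
q(Y) = Y³ + 93/Y
q(a(15))/9146 + P/19477 = ((93 + 7⁴)/7)/9146 - 21156/19477 = ((93 + 2401)/7)*(1/9146) - 21156*1/19477 = ((⅐)*2494)*(1/9146) - 21156/19477 = (2494/7)*(1/9146) - 21156/19477 = 1247/32011 - 21156/19477 = -652936897/623478247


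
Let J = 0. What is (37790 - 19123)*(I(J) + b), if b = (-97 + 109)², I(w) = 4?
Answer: 2762716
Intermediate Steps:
b = 144 (b = 12² = 144)
(37790 - 19123)*(I(J) + b) = (37790 - 19123)*(4 + 144) = 18667*148 = 2762716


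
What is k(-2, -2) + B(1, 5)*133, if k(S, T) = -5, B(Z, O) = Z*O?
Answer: 660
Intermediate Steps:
B(Z, O) = O*Z
k(-2, -2) + B(1, 5)*133 = -5 + (5*1)*133 = -5 + 5*133 = -5 + 665 = 660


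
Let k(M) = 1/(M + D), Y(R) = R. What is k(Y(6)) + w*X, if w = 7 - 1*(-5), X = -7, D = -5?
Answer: -83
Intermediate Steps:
k(M) = 1/(-5 + M) (k(M) = 1/(M - 5) = 1/(-5 + M))
w = 12 (w = 7 + 5 = 12)
k(Y(6)) + w*X = 1/(-5 + 6) + 12*(-7) = 1/1 - 84 = 1 - 84 = -83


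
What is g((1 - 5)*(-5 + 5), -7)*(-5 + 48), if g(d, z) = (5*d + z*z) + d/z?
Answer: 2107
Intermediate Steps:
g(d, z) = z² + 5*d + d/z (g(d, z) = (5*d + z²) + d/z = (z² + 5*d) + d/z = z² + 5*d + d/z)
g((1 - 5)*(-5 + 5), -7)*(-5 + 48) = ((-7)² + 5*((1 - 5)*(-5 + 5)) + ((1 - 5)*(-5 + 5))/(-7))*(-5 + 48) = (49 + 5*(-4*0) - 4*0*(-⅐))*43 = (49 + 5*0 + 0*(-⅐))*43 = (49 + 0 + 0)*43 = 49*43 = 2107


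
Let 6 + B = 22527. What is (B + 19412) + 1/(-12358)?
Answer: 518208013/12358 ≈ 41933.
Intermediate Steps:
B = 22521 (B = -6 + 22527 = 22521)
(B + 19412) + 1/(-12358) = (22521 + 19412) + 1/(-12358) = 41933 - 1/12358 = 518208013/12358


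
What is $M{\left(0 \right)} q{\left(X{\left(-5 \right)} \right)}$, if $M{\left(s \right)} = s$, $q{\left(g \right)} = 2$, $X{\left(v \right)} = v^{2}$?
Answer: $0$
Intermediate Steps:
$M{\left(0 \right)} q{\left(X{\left(-5 \right)} \right)} = 0 \cdot 2 = 0$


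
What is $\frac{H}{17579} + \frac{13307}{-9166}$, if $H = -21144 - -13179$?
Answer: $- \frac{306930943}{161129114} \approx -1.9049$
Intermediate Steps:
$H = -7965$ ($H = -21144 + 13179 = -7965$)
$\frac{H}{17579} + \frac{13307}{-9166} = - \frac{7965}{17579} + \frac{13307}{-9166} = \left(-7965\right) \frac{1}{17579} + 13307 \left(- \frac{1}{9166}\right) = - \frac{7965}{17579} - \frac{13307}{9166} = - \frac{306930943}{161129114}$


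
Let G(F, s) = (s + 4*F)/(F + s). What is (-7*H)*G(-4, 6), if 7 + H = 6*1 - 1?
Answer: -70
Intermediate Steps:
H = -2 (H = -7 + (6*1 - 1) = -7 + (6 - 1) = -7 + 5 = -2)
G(F, s) = (s + 4*F)/(F + s)
(-7*H)*G(-4, 6) = (-7*(-2))*((6 + 4*(-4))/(-4 + 6)) = 14*((6 - 16)/2) = 14*((1/2)*(-10)) = 14*(-5) = -70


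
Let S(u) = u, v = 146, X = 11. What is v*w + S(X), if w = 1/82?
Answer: 524/41 ≈ 12.780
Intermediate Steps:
w = 1/82 ≈ 0.012195
v*w + S(X) = 146*(1/82) + 11 = 73/41 + 11 = 524/41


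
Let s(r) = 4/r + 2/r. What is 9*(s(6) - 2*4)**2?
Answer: 441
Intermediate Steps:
s(r) = 6/r
9*(s(6) - 2*4)**2 = 9*(6/6 - 2*4)**2 = 9*(6*(1/6) - 8)**2 = 9*(1 - 8)**2 = 9*(-7)**2 = 9*49 = 441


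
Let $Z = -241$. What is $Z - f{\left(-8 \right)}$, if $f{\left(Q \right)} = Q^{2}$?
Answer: $-305$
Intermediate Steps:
$Z - f{\left(-8 \right)} = -241 - \left(-8\right)^{2} = -241 - 64 = -305$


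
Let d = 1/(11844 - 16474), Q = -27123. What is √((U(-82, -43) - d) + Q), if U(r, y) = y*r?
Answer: I*√505846524670/4630 ≈ 153.61*I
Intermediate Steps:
d = -1/4630 (d = 1/(-4630) = -1/4630 ≈ -0.00021598)
U(r, y) = r*y
√((U(-82, -43) - d) + Q) = √((-82*(-43) - 1*(-1/4630)) - 27123) = √((3526 + 1/4630) - 27123) = √(16325381/4630 - 27123) = √(-109254109/4630) = I*√505846524670/4630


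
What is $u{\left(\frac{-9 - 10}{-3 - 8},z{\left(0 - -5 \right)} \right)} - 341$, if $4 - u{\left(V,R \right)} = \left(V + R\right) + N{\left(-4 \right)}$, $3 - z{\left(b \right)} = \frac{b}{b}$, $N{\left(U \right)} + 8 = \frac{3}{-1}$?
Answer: $- \frac{3627}{11} \approx -329.73$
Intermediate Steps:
$N{\left(U \right)} = -11$ ($N{\left(U \right)} = -8 + \frac{3}{-1} = -8 + 3 \left(-1\right) = -8 - 3 = -11$)
$z{\left(b \right)} = 2$ ($z{\left(b \right)} = 3 - \frac{b}{b} = 3 - 1 = 2$)
$u{\left(V,R \right)} = 15 - R - V$ ($u{\left(V,R \right)} = 4 - \left(\left(V + R\right) - 11\right) = 4 - \left(\left(R + V\right) - 11\right) = 4 - \left(-11 + R + V\right) = 15 - R - V$)
$u{\left(\frac{-9 - 10}{-3 - 8},z{\left(0 - -5 \right)} \right)} - 341 = \left(15 - 2 - \frac{-9 - 10}{-3 - 8}\right) - 341 = \left(15 - 2 - - \frac{19}{-11}\right) - 341 = \left(15 - 2 - \left(-19\right) \left(- \frac{1}{11}\right)\right) - 341 = \left(15 - 2 - \frac{19}{11}\right) - 341 = \frac{124}{11} - 341 = - \frac{3627}{11}$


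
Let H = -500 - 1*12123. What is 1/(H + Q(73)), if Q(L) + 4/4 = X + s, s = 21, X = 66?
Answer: -1/12537 ≈ -7.9764e-5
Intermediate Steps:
H = -12623 (H = -500 - 12123 = -12623)
Q(L) = 86 (Q(L) = -1 + (66 + 21) = -1 + 87 = 86)
1/(H + Q(73)) = 1/(-12623 + 86) = 1/(-12537) = -1/12537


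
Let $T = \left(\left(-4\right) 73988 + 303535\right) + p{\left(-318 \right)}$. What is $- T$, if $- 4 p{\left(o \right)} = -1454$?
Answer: $- \frac{15893}{2} \approx -7946.5$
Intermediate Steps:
$p{\left(o \right)} = \frac{727}{2}$ ($p{\left(o \right)} = \left(- \frac{1}{4}\right) \left(-1454\right) = \frac{727}{2}$)
$T = \frac{15893}{2}$ ($T = \left(\left(-4\right) 73988 + 303535\right) + \frac{727}{2} = \left(-295952 + 303535\right) + \frac{727}{2} = 7583 + \frac{727}{2} = \frac{15893}{2} \approx 7946.5$)
$- T = \left(-1\right) \frac{15893}{2} = - \frac{15893}{2}$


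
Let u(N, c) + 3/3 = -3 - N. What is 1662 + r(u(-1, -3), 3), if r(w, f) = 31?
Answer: 1693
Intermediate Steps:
u(N, c) = -4 - N (u(N, c) = -1 + (-3 - N) = -4 - N)
1662 + r(u(-1, -3), 3) = 1662 + 31 = 1693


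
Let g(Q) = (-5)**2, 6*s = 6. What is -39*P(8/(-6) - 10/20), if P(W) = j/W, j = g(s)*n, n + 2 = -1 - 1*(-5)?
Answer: 11700/11 ≈ 1063.6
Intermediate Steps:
n = 2 (n = -2 + (-1 - 1*(-5)) = -2 + (-1 + 5) = -2 + 4 = 2)
s = 1 (s = (1/6)*6 = 1)
g(Q) = 25
j = 50 (j = 25*2 = 50)
P(W) = 50/W
-39*P(8/(-6) - 10/20) = -1950/(8/(-6) - 10/20) = -1950/(8*(-1/6) - 10*1/20) = -1950/(-4/3 - 1/2) = -1950/(-11/6) = -1950*(-6)/11 = -39*(-300/11) = 11700/11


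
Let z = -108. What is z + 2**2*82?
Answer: 220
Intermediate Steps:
z + 2**2*82 = -108 + 2**2*82 = -108 + 4*82 = -108 + 328 = 220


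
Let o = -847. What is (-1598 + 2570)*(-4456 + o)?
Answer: -5154516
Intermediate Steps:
(-1598 + 2570)*(-4456 + o) = (-1598 + 2570)*(-4456 - 847) = 972*(-5303) = -5154516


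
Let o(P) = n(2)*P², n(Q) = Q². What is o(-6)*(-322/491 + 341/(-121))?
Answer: -2701872/5401 ≈ -500.25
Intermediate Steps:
o(P) = 4*P² (o(P) = 2²*P² = 4*P²)
o(-6)*(-322/491 + 341/(-121)) = (4*(-6)²)*(-322/491 + 341/(-121)) = (4*36)*(-322*1/491 + 341*(-1/121)) = 144*(-322/491 - 31/11) = 144*(-18763/5401) = -2701872/5401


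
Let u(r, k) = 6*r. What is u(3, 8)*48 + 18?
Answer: 882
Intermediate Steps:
u(3, 8)*48 + 18 = (6*3)*48 + 18 = 18*48 + 18 = 864 + 18 = 882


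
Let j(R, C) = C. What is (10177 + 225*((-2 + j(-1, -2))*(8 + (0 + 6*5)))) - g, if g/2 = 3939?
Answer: -31901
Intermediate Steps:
g = 7878 (g = 2*3939 = 7878)
(10177 + 225*((-2 + j(-1, -2))*(8 + (0 + 6*5)))) - g = (10177 + 225*((-2 - 2)*(8 + (0 + 6*5)))) - 1*7878 = (10177 + 225*(-4*(8 + (0 + 30)))) - 7878 = (10177 + 225*(-4*(8 + 30))) - 7878 = (10177 + 225*(-4*38)) - 7878 = (10177 + 225*(-152)) - 7878 = (10177 - 34200) - 7878 = -24023 - 7878 = -31901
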